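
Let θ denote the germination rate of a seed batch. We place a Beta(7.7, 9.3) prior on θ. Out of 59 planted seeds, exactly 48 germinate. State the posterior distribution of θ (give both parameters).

Observing 48 successes and 11 failures updates Beta(7.7, 9.3) by adding the success and failure counts to the two shape parameters: α = 7.7+48 = 55.7, β = 9.3+11 = 20.3.

Posterior: Beta(55.7, 20.3)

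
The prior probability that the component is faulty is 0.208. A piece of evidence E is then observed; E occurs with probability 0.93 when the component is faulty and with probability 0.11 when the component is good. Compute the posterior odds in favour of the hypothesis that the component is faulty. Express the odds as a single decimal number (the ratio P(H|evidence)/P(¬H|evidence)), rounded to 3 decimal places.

Prior odds = 0.208/(1−0.208) = 0.26263. In log-odds, ln(0.26263) = -1.3370.
Add log likelihood ratio: ln(8.4545) = 2.1347.
Posterior log-odds = 0.79768, so posterior odds = exp(0.79768) = 2.2204.

Posterior odds ≈ 2.220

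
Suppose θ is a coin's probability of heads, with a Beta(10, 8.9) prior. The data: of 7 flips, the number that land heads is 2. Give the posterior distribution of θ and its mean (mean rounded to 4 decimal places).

The binomial likelihood is conjugate to the Beta prior: with 2 successes and 5 failures, the posterior is Beta(10+2, 8.9+5) = Beta(12, 13.9).
Posterior mean = α/(α+β) = 12/25.9 = 0.4633.

Posterior: Beta(12, 13.9); mean ≈ 0.4633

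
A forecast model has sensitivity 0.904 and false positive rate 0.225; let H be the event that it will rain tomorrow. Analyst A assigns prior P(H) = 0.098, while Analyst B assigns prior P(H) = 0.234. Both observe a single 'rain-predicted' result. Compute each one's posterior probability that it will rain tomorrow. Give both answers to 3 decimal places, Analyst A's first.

Analyst A: 0.304; Analyst B: 0.551

P('+'|H) = 0.904, P('+'|¬H) = 0.225.
Analyst A: numerator 0.904·0.098 = 0.088592; evidence = 0.088592+0.225·0.902 = 0.29154; posterior = 0.304.
Analyst B: numerator 0.904·0.234 = 0.21154; evidence = 0.21154+0.225·0.766 = 0.38389; posterior = 0.551.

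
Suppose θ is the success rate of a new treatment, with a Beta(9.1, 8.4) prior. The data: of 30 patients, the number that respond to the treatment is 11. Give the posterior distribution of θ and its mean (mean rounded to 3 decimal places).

Observing 11 successes and 19 failures updates Beta(9.1, 8.4) by adding the success and failure counts to the two shape parameters: α = 9.1+11 = 20.1, β = 8.4+19 = 27.4.
E[θ | data] = 20.1/(20.1+27.4) = 0.423.

Posterior: Beta(20.1, 27.4); mean ≈ 0.423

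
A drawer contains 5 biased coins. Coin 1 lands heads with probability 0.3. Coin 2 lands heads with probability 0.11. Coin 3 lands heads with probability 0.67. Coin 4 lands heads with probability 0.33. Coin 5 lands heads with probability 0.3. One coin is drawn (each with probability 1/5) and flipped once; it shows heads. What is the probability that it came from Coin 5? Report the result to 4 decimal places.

Tabulate prior·likelihood by source: [1] prior 0.2, lik 0.3, product 0.06000; [2] prior 0.2, lik 0.11, product 0.02200; [3] prior 0.2, lik 0.67, product 0.1340; [4] prior 0.2, lik 0.33, product 0.06600; [5] prior 0.2, lik 0.3, product 0.06000.
Normalizing constant = 0.34200; the posterior for Coin 5 is its product over the sum, 0.06000/0.34200 = 0.1754.

Posterior probability ≈ 0.1754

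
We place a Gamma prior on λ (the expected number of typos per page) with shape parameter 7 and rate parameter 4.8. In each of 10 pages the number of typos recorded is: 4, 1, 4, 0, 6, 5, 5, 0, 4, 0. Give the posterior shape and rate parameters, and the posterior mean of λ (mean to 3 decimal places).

Posterior: Gamma(shape=36, rate=14.8); mean ≈ 2.432

Total count ∑xᵢ = 29 over n = 10 pages.
Gamma is conjugate to the Poisson likelihood: posterior is Gamma(shape = 7+29 = 36, rate = 4.8+10 = 14.8).
Posterior mean = shape/rate = 36/14.8 = 2.432.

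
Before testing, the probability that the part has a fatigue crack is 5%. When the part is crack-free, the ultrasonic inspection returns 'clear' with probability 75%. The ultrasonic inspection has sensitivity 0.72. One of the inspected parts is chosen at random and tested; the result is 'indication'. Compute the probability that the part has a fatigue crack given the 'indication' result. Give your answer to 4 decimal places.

P(H | E) ≈ 0.1316

Write H for 'the part has a fatigue crack'. Prior odds H:¬H = 0.05/0.95 = 0.052632. For the 'indication' outcome, the likelihood ratio is 0.72/0.25 = 2.8800.
Posterior odds = 0.052632 × 2.8800 = 0.15158, so P(H|E) = 0.15158/(1+0.15158) = 0.1316.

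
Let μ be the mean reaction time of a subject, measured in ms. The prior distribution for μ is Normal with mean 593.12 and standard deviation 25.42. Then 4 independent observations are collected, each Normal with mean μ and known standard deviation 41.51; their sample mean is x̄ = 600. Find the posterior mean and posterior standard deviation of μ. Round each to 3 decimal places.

Posterior mean ≈ 597.248; posterior SD ≈ 16.077

With known σ, the Normal prior is conjugate. Weight on the data is w = (n/σ²)/(n/σ² + 1/τ₀²) = 0.00232142/(0.00232142+0.00154757) = 0.60001.
Posterior mean = w·x̄ + (1−w)·μ₀ = 0.60001·600 + 0.39999·593.12 = 597.248. Posterior variance = 1/(0.00232142+0.00154757) = 258.465, so SD = 16.077.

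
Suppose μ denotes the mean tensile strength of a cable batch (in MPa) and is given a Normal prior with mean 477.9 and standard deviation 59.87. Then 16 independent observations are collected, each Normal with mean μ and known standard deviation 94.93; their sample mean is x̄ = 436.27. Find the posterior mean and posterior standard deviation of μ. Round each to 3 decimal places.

With known σ, the Normal prior is conjugate. Weight on the data is w = (n/σ²)/(n/σ² + 1/τ₀²) = 0.00177547/(0.00177547+0.00027899) = 0.86420.
Posterior mean = w·x̄ + (1−w)·μ₀ = 0.86420·436.27 + 0.13580·477.9 = 441.923. Posterior variance = 1/(0.00177547+0.00027899) = 486.747, so SD = 22.062.

Posterior mean ≈ 441.923; posterior SD ≈ 22.062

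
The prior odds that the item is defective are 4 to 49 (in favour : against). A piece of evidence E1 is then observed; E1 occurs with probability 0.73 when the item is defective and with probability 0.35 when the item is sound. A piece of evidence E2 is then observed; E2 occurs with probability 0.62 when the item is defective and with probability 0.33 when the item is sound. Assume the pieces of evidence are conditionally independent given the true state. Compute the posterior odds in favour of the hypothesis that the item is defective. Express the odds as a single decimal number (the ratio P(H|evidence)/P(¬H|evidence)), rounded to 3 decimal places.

Prior odds = 4/49 = 0.081633. In log-odds, ln(0.081633) = -2.5055.
Add log likelihood ratios: ln(2.0857) + ln(1.8788) = 1.3657.
Posterior log-odds = -1.1398, so posterior odds = exp(-1.1398) = 0.31989.

Posterior odds ≈ 0.320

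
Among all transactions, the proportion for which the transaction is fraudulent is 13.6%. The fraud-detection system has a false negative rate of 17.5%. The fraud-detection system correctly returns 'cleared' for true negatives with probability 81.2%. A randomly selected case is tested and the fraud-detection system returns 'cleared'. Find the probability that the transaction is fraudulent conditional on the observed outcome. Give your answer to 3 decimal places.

Write H for 'the transaction is fraudulent'. Prior odds H:¬H = 0.136/0.864 = 0.15741. For the 'cleared' outcome, the likelihood ratio is 0.175/0.812 = 0.21552.
Posterior odds = 0.15741 × 0.21552 = 0.033924, so P(H|E) = 0.033924/(1+0.033924) = 0.033.

P(H | E) ≈ 0.033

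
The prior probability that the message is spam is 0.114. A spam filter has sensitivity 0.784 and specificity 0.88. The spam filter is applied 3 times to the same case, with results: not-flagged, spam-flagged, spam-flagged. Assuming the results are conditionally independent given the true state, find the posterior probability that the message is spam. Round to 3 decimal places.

Posterior P(H) ≈ 0.574

Let H be the event that the message is spam; start with P(H) = 0.114. P('spam-flagged'|H) = 0.784, P('spam-flagged'|¬H) = 0.12.
Update on result 1 ('not-flagged'): P(H) ← 0.216·0.1140 / (0.216·0.1140 + 0.88·0.8860) = 0.024624/0.80430 = 0.0306.
Update on result 2 ('spam-flagged'): P(H) ← 0.784·0.0306 / (0.784·0.0306 + 0.12·0.9694) = 0.024002/0.14033 = 0.1710.
Update on result 3 ('spam-flagged'): P(H) ← 0.784·0.1710 / (0.784·0.1710 + 0.12·0.8290) = 0.13410/0.23357 = 0.5741.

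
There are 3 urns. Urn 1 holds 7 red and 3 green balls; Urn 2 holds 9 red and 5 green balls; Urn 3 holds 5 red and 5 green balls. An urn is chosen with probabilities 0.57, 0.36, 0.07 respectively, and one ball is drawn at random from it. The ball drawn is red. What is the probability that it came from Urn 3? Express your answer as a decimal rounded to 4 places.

P(red|Urn 1) = 0.7; P(red|Urn 2) = 0.6429; P(red|Urn 3) = 0.5.
Prior × likelihood for each source: 0.57·0.7=0.3990, 0.36·0.6429=0.2314, 0.07·0.5=0.03500. Summing gives P(red) = 0.66543.
P(Urn 3 | red) = 0.03500 / 0.66543 = 0.0526.

Posterior probability ≈ 0.0526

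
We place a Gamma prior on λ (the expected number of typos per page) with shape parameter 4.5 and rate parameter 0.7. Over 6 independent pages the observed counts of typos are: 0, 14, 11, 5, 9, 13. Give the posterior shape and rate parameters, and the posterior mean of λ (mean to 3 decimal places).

Posterior: Gamma(shape=56.5, rate=6.7); mean ≈ 8.433

The Poisson likelihood adds the total count to the shape and the number of exposure periods to the rate. Here ∑xᵢ = 52 and n = 6, so shape 4.5→56.5 and rate 0.7→6.7.
Posterior mean = shape/rate = 56.5/6.7 = 8.433.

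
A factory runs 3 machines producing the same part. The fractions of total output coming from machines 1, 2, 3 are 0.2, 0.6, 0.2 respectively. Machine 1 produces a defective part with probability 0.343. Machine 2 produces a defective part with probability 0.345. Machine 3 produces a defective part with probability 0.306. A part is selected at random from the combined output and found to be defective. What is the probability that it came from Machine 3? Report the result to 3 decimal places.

Posterior probability ≈ 0.182

P(defective|M1) = 0.343; P(defective|M2) = 0.345; P(defective|M3) = 0.306.
Prior × likelihood for each source: 0.2·0.343=0.06860, 0.6·0.345=0.2070, 0.2·0.306=0.06120. Summing gives P(defective) = 0.33680.
P(Machine 3 | defective) = 0.06120 / 0.33680 = 0.182.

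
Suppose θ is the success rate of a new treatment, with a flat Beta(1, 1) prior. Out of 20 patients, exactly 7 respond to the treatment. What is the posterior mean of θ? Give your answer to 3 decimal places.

Posterior mean ≈ 0.364

The binomial likelihood is conjugate to the Beta prior: with 7 successes and 13 failures, the posterior is Beta(1+7, 1+13) = Beta(8, 14).
Posterior mean = α/(α+β) = 8/22 = 0.364.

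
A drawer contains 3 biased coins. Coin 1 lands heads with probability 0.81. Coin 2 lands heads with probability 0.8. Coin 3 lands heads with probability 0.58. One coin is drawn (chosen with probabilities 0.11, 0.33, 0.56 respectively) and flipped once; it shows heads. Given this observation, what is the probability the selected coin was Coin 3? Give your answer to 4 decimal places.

Tabulate prior·likelihood by source: [1] prior 0.11, lik 0.81, product 0.08910; [2] prior 0.33, lik 0.8, product 0.2640; [3] prior 0.56, lik 0.58, product 0.3248.
Normalizing constant = 0.67790; the posterior for Coin 3 is its product over the sum, 0.3248/0.67790 = 0.4791.

Posterior probability ≈ 0.4791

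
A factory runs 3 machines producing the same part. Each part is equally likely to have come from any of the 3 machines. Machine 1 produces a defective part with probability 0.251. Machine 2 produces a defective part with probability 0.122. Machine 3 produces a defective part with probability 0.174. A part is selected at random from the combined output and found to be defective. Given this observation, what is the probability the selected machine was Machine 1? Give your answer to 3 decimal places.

P(defective|M1) = 0.251; P(defective|M2) = 0.122; P(defective|M3) = 0.174.
Prior × likelihood for each source: 0.333333·0.251=0.08367, 0.333333·0.122=0.04067, 0.333333·0.174=0.05800. Summing gives P(defective) = 0.18233.
P(Machine 1 | defective) = 0.08367 / 0.18233 = 0.459.

Posterior probability ≈ 0.459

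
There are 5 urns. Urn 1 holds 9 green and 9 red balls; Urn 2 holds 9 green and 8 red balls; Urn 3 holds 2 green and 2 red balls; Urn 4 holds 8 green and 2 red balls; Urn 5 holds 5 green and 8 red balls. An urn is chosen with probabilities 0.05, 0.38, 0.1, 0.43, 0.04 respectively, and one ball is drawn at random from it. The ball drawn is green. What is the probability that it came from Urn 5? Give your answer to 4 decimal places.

Tabulate prior·likelihood by source: [1] prior 0.05, lik 0.5, product 0.02500; [2] prior 0.38, lik 0.5294, product 0.2012; [3] prior 0.1, lik 0.5, product 0.05000; [4] prior 0.43, lik 0.8, product 0.3440; [5] prior 0.04, lik 0.3846, product 0.01538.
Normalizing constant = 0.63556; the posterior for Urn 5 is its product over the sum, 0.01538/0.63556 = 0.0242.

Posterior probability ≈ 0.0242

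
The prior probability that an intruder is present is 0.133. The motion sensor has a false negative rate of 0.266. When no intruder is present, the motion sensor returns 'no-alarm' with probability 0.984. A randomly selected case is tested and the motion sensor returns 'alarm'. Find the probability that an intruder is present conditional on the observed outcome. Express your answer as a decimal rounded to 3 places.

P(H | E) ≈ 0.876

Write H for 'an intruder is present'. Prior odds H:¬H = 0.133/0.867 = 0.15340. For the 'alarm' outcome, the likelihood ratio is 0.734/0.016 = 45.875.
Posterior odds = 0.15340 × 45.875 = 7.0373, so P(H|E) = 7.0373/(1+7.0373) = 0.876.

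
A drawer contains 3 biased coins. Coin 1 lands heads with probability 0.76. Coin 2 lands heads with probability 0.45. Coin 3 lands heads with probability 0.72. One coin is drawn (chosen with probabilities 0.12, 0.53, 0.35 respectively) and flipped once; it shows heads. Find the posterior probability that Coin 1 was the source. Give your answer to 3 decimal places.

Posterior probability ≈ 0.157

P(heads|C1) = 0.76; P(heads|C2) = 0.45; P(heads|C3) = 0.72.
Prior × likelihood for each source: 0.12·0.76=0.09120, 0.53·0.45=0.2385, 0.35·0.72=0.2520. Summing gives P(heads) = 0.58170.
P(Coin 1 | heads) = 0.09120 / 0.58170 = 0.157.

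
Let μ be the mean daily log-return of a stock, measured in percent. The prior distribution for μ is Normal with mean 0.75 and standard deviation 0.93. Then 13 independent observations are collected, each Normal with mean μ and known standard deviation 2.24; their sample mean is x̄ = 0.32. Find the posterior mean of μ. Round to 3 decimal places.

With known σ, the Normal prior is conjugate. Weight on the data is w = (n/σ²)/(n/σ² + 1/τ₀²) = 2.59088/(2.59088+1.15620) = 0.69144.
Posterior mean = w·x̄ + (1−w)·μ₀ = 0.69144·0.32 + 0.30856·0.75 = 0.453.

Posterior mean ≈ 0.453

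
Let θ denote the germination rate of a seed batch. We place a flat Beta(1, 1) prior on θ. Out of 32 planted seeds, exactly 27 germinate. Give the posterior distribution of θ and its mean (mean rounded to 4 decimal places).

The binomial likelihood is conjugate to the Beta prior: with 27 successes and 5 failures, the posterior is Beta(1+27, 1+5) = Beta(28, 6).
E[θ | data] = 28/(28+6) = 0.8235.

Posterior: Beta(28, 6); mean ≈ 0.8235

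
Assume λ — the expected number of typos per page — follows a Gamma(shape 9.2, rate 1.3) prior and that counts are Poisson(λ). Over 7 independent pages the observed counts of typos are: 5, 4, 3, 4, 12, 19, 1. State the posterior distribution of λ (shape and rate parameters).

Total count ∑xᵢ = 48 over n = 7 pages.
Gamma is conjugate to the Poisson likelihood: posterior is Gamma(shape = 9.2+48 = 57.2, rate = 1.3+7 = 8.3).

Posterior: Gamma(shape=57.2, rate=8.3)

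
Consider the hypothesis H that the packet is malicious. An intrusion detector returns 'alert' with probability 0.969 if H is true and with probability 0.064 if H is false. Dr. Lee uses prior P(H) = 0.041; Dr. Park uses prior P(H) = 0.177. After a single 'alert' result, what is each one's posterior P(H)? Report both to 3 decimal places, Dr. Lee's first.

P('+'|H) = 0.969, P('+'|¬H) = 0.064.
Dr. Lee: numerator 0.969·0.041 = 0.039729; evidence = 0.039729+0.064·0.959 = 0.10111; posterior = 0.393.
Dr. Park: numerator 0.969·0.177 = 0.17151; evidence = 0.17151+0.064·0.823 = 0.22418; posterior = 0.765.

Dr. Lee: 0.393; Dr. Park: 0.765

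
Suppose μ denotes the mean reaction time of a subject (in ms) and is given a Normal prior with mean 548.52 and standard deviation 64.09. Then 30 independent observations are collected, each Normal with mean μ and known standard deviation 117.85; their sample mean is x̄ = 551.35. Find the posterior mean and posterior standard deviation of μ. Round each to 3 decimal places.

Posterior mean ≈ 551.063; posterior SD ≈ 20.398

With known σ, the Normal prior is conjugate. Weight on the data is w = (n/σ²)/(n/σ² + 1/τ₀²) = 0.00216004/(0.00216004+0.00024346) = 0.89871.
Posterior mean = w·x̄ + (1−w)·μ₀ = 0.89871·551.35 + 0.10129·548.52 = 551.063. Posterior variance = 1/(0.00216004+0.00024346) = 416.060, so SD = 20.398.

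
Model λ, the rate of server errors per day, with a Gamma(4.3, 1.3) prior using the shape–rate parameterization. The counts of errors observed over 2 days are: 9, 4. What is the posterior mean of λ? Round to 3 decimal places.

Total count ∑xᵢ = 13 over n = 2 days.
Gamma is conjugate to the Poisson likelihood: posterior is Gamma(shape = 4.3+13 = 17.3, rate = 1.3+2 = 3.3).
E[λ | data] = 17.3/3.3 = 5.242.

Posterior mean ≈ 5.242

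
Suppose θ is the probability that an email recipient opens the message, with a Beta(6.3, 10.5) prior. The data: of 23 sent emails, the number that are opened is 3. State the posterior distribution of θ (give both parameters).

Posterior: Beta(9.3, 30.5)

The binomial likelihood is conjugate to the Beta prior: with 3 successes and 20 failures, the posterior is Beta(6.3+3, 10.5+20) = Beta(9.3, 30.5).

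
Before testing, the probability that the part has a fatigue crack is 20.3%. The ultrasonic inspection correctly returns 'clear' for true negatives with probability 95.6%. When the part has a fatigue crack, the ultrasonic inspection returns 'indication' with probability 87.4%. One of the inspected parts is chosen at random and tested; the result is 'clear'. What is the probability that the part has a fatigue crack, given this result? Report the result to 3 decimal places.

P(H | E) ≈ 0.032

Let H be the event that the part has a fatigue crack. P(H) = 0.203, so P(¬H) = 0.797. With E the 'clear' result, P(E|H) = 0.126 and P(E|¬H) = 0.956.
P(E) = 0.126·0.203 + 0.956·0.797 = 0.025578 + 0.76193 = 0.78751.
By Bayes' theorem, P(H|E) = 0.025578 / 0.78751 = 0.032.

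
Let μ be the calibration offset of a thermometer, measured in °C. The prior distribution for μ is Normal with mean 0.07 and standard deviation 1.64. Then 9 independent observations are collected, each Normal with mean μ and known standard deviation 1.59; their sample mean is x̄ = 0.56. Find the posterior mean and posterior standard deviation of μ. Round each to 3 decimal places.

Posterior mean ≈ 0.514; posterior SD ≈ 0.504

With known σ, the Normal prior is conjugate. Weight on the data is w = (n/σ²)/(n/σ² + 1/τ₀²) = 3.55999/(3.55999+0.371802) = 0.90544.
Posterior mean = w·x̄ + (1−w)·μ₀ = 0.90544·0.56 + 0.094563·0.07 = 0.514. Posterior variance = 1/(3.55999+0.371802) = 0.254337, so SD = 0.504.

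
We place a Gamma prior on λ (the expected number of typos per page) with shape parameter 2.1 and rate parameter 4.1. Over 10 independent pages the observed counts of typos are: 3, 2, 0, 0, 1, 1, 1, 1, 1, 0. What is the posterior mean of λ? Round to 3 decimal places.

The Poisson likelihood adds the total count to the shape and the number of exposure periods to the rate. Here ∑xᵢ = 10 and n = 10, so shape 2.1→12.1 and rate 4.1→14.1.
E[λ | data] = 12.1/14.1 = 0.858.

Posterior mean ≈ 0.858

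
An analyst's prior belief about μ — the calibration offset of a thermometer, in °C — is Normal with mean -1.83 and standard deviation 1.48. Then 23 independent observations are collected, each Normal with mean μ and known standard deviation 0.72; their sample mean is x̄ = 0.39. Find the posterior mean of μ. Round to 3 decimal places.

Posterior mean ≈ 0.367

With known σ, the Normal prior is conjugate. Weight on the data is w = (n/σ²)/(n/σ² + 1/τ₀²) = 44.3673/(44.3673+0.456538) = 0.98981.
Posterior mean = w·x̄ + (1−w)·μ₀ = 0.98981·0.39 + 0.010185·-1.83 = 0.367.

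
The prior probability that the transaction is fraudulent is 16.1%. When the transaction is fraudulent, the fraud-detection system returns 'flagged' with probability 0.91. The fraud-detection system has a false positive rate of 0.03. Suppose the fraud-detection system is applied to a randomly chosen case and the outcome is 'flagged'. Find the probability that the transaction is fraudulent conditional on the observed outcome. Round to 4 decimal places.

P(H | E) ≈ 0.8534

Write H for 'the transaction is fraudulent'. Prior odds H:¬H = 0.161/0.839 = 0.19190. For the 'flagged' outcome, the likelihood ratio is 0.91/0.03 = 30.333.
Posterior odds = 0.19190 × 30.333 = 5.8208, so P(H|E) = 5.8208/(1+5.8208) = 0.8534.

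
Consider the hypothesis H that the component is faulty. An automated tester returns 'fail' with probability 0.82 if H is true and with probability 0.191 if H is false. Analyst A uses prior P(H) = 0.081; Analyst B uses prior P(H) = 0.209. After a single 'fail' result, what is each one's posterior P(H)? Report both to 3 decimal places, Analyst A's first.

Analyst A: 0.275; Analyst B: 0.531

P('+'|H) = 0.82, P('+'|¬H) = 0.191.
Analyst A: numerator 0.82·0.081 = 0.066420; evidence = 0.066420+0.191·0.919 = 0.24195; posterior = 0.275.
Analyst B: numerator 0.82·0.209 = 0.17138; evidence = 0.17138+0.191·0.791 = 0.32246; posterior = 0.531.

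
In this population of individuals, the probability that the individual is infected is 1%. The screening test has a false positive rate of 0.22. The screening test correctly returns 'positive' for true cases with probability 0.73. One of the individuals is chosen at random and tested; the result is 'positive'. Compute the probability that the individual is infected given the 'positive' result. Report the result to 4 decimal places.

Write H for 'the individual is infected'. Prior odds H:¬H = 0.01/0.99 = 0.010101. For the 'positive' outcome, the likelihood ratio is 0.73/0.22 = 3.3182.
Posterior odds = 0.010101 × 3.3182 = 0.033517, so P(H|E) = 0.033517/(1+0.033517) = 0.0324.

P(H | E) ≈ 0.0324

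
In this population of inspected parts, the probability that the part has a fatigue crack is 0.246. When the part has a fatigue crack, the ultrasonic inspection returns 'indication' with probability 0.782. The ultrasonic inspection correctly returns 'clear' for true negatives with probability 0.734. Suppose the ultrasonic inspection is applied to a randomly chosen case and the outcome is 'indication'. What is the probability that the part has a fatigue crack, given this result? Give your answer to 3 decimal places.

P(H | E) ≈ 0.490

Let H be the event that the part has a fatigue crack. P(H) = 0.246, so P(¬H) = 0.754. With E the 'indication' result, P(E|H) = 0.782 and P(E|¬H) = 0.266.
P(E) = 0.782·0.246 + 0.266·0.754 = 0.19237 + 0.20056 = 0.39294.
By Bayes' theorem, P(H|E) = 0.19237 / 0.39294 = 0.490.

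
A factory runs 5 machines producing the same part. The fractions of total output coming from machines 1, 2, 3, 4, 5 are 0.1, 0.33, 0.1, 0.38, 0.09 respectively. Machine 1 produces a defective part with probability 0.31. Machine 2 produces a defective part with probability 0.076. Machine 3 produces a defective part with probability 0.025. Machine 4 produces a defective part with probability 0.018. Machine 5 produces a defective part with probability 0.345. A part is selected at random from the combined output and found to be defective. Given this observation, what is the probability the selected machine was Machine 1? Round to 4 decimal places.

Posterior probability ≈ 0.3213

Tabulate prior·likelihood by source: [1] prior 0.1, lik 0.31, product 0.03100; [2] prior 0.33, lik 0.076, product 0.02508; [3] prior 0.1, lik 0.025, product 0.002500; [4] prior 0.38, lik 0.018, product 0.006840; [5] prior 0.09, lik 0.345, product 0.03105.
Normalizing constant = 0.096470; the posterior for Machine 1 is its product over the sum, 0.03100/0.096470 = 0.3213.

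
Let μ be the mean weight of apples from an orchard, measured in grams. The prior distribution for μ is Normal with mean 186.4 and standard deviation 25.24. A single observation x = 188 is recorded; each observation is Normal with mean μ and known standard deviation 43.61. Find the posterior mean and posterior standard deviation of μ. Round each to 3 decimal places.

Posterior mean ≈ 186.801; posterior SD ≈ 21.845

With known σ, the Normal prior is conjugate. Weight on the data is w = (n/σ²)/(n/σ² + 1/τ₀²) = 0.00052581/(0.00052581+0.00156972) = 0.25092.
Posterior mean = w·x̄ + (1−w)·μ₀ = 0.25092·188 + 0.74908·186.4 = 186.801. Posterior variance = 1/(0.00052581+0.00156972) = 477.207, so SD = 21.845.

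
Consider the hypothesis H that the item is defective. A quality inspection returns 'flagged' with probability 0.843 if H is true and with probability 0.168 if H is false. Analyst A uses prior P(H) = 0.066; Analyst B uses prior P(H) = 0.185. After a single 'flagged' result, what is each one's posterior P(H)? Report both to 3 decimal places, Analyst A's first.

P('+'|H) = 0.843, P('+'|¬H) = 0.168.
Analyst A: numerator 0.843·0.066 = 0.055638; evidence = 0.055638+0.168·0.934 = 0.21255; posterior = 0.262.
Analyst B: numerator 0.843·0.185 = 0.15595; evidence = 0.15595+0.168·0.815 = 0.29287; posterior = 0.532.

Analyst A: 0.262; Analyst B: 0.532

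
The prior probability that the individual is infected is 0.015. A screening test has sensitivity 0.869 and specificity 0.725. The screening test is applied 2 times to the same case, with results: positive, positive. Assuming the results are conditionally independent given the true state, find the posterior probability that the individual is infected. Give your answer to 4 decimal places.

With H the event that the individual is infected, the joint likelihood of the observed sequence is P(data|H) = 0.869·0.869 = 0.75516 and P(data|¬H) = 0.275·0.275 = 0.075625.
Bayes: P(H|data) = 0.015·0.75516 / (0.015·0.75516 + 0.985·0.075625) = 0.011327/0.085818 = 0.1320.

Posterior P(H) ≈ 0.1320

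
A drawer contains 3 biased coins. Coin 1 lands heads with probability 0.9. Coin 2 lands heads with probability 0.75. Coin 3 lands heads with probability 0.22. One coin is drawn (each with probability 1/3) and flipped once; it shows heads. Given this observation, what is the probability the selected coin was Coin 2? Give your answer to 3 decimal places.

Posterior probability ≈ 0.401

Tabulate prior·likelihood by source: [1] prior 0.333333, lik 0.9, product 0.3000; [2] prior 0.333333, lik 0.75, product 0.2500; [3] prior 0.333333, lik 0.22, product 0.07333.
Normalizing constant = 0.62333; the posterior for Coin 2 is its product over the sum, 0.2500/0.62333 = 0.401.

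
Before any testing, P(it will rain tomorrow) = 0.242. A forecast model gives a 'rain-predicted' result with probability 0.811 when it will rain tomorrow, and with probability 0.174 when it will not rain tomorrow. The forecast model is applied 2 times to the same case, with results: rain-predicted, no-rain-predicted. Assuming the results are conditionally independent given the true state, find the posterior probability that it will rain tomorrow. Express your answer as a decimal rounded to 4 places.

Posterior P(H) ≈ 0.2540

Let H be the event that it will rain tomorrow; start with P(H) = 0.242. P('rain-predicted'|H) = 0.811, P('rain-predicted'|¬H) = 0.174.
Update on result 1 ('rain-predicted'): P(H) ← 0.811·0.2420 / (0.811·0.2420 + 0.174·0.7580) = 0.19626/0.32815 = 0.5981.
Update on result 2 ('no-rain-predicted'): P(H) ← 0.189·0.5981 / (0.189·0.5981 + 0.826·0.4019) = 0.11304/0.44502 = 0.2540.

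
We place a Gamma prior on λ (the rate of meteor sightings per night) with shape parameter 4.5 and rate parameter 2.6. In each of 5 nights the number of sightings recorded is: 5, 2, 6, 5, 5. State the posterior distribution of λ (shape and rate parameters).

Total count ∑xᵢ = 23 over n = 5 nights.
Gamma is conjugate to the Poisson likelihood: posterior is Gamma(shape = 4.5+23 = 27.5, rate = 2.6+5 = 7.6).

Posterior: Gamma(shape=27.5, rate=7.6)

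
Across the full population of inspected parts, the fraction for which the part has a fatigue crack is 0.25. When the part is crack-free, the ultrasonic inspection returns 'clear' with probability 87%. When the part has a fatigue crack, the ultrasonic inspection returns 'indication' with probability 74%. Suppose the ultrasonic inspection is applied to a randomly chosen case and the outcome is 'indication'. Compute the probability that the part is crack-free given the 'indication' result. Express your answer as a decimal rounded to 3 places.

Write H for 'the part has a fatigue crack'. Prior odds H:¬H = 0.25/0.75 = 0.33333. For the 'indication' outcome, the likelihood ratio is 0.74/0.13 = 5.6923.
Posterior odds = 0.33333 × 5.6923 = 1.8974, so P(H|E) = 1.8974/(1+1.8974) = 0.655. Then P(¬H|E) = 1 − 0.655 = 0.345.

P(¬H | E) ≈ 0.345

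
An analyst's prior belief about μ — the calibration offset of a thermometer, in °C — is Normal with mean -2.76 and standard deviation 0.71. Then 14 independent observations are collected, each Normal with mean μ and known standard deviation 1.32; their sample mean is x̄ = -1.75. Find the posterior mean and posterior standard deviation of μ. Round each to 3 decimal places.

With known σ, the Normal prior is conjugate. Weight on the data is w = (n/σ²)/(n/σ² + 1/τ₀²) = 8.03489/(8.03489+1.98373) = 0.80200.
Posterior mean = w·x̄ + (1−w)·μ₀ = 0.80200·-1.75 + 0.19800·-2.76 = -1.950. Posterior variance = 1/(8.03489+1.98373) = 0.0998141, so SD = 0.316.

Posterior mean ≈ -1.950; posterior SD ≈ 0.316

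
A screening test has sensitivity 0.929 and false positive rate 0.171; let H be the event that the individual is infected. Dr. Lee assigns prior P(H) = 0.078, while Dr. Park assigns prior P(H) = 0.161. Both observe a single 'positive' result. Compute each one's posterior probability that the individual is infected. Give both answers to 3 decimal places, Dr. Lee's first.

P('+'|H) = 0.929, P('+'|¬H) = 0.171.
Dr. Lee: numerator 0.929·0.078 = 0.072462; evidence = 0.072462+0.171·0.922 = 0.23012; posterior = 0.315.
Dr. Park: numerator 0.929·0.161 = 0.14957; evidence = 0.14957+0.171·0.839 = 0.29304; posterior = 0.510.

Dr. Lee: 0.315; Dr. Park: 0.510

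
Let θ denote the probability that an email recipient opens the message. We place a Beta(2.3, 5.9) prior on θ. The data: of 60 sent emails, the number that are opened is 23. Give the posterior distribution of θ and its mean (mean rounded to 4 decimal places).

Posterior: Beta(25.3, 42.9); mean ≈ 0.3710

Observing 23 successes and 37 failures updates Beta(2.3, 5.9) by adding the success and failure counts to the two shape parameters: α = 2.3+23 = 25.3, β = 5.9+37 = 42.9.
Posterior mean = α/(α+β) = 25.3/68.2 = 0.3710.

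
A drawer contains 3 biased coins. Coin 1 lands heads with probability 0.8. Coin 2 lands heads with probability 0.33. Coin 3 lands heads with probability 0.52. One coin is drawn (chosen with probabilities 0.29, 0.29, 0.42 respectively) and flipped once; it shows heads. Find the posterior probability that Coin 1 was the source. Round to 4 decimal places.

Posterior probability ≈ 0.4248

Tabulate prior·likelihood by source: [1] prior 0.29, lik 0.8, product 0.2320; [2] prior 0.29, lik 0.33, product 0.09570; [3] prior 0.42, lik 0.52, product 0.2184.
Normalizing constant = 0.54610; the posterior for Coin 1 is its product over the sum, 0.2320/0.54610 = 0.4248.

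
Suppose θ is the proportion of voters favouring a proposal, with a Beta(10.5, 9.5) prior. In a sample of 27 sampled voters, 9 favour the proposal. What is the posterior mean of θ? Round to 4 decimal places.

Observing 9 successes and 18 failures updates Beta(10.5, 9.5) by adding the success and failure counts to the two shape parameters: α = 10.5+9 = 19.5, β = 9.5+18 = 27.5.
Posterior mean = α/(α+β) = 19.5/47 = 0.4149.

Posterior mean ≈ 0.4149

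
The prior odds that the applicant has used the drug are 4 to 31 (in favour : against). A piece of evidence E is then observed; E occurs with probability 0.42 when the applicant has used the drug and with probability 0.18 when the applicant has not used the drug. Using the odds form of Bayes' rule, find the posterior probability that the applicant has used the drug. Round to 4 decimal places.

Posterior probability ≈ 0.2314

Prior odds = 4/31 = 0.12903.
Likelihood ratio for E = 0.42/0.18 = 2.3333.
Posterior odds = prior odds × LR = 0.30108.
Posterior probability = odds/(1+odds) = 0.30108/1.3011 = 0.2314.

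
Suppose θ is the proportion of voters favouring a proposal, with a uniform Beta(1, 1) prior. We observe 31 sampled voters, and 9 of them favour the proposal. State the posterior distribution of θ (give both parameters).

Posterior: Beta(10, 23)

Observing 9 successes and 22 failures updates Beta(1, 1) by adding the success and failure counts to the two shape parameters: α = 1+9 = 10, β = 1+22 = 23.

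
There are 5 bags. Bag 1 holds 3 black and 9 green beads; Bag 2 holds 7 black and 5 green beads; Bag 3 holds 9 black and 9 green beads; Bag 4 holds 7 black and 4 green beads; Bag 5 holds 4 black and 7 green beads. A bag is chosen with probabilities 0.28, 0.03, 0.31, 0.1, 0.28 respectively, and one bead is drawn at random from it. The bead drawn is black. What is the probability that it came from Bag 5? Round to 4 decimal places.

Tabulate prior·likelihood by source: [1] prior 0.28, lik 0.25, product 0.07000; [2] prior 0.03, lik 0.5833, product 0.01750; [3] prior 0.31, lik 0.5, product 0.1550; [4] prior 0.1, lik 0.6364, product 0.06364; [5] prior 0.28, lik 0.3636, product 0.1018.
Normalizing constant = 0.40795; the posterior for Bag 5 is its product over the sum, 0.1018/0.40795 = 0.2496.

Posterior probability ≈ 0.2496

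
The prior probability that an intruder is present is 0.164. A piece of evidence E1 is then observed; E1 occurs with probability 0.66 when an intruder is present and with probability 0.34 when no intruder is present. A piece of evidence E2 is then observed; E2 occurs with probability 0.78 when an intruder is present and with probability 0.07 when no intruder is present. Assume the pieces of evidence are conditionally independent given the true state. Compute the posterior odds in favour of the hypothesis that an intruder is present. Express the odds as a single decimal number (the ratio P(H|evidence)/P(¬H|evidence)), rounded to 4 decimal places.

Prior odds = 0.164/(1−0.164) = 0.19617.
Likelihood ratio for E1 = 0.66/0.34 = 1.9412.
Likelihood ratio for E2 = 0.78/0.07 = 11.143.
Posterior odds = prior odds × LR₁ × LR₂ = 4.2433.

Posterior odds ≈ 4.2433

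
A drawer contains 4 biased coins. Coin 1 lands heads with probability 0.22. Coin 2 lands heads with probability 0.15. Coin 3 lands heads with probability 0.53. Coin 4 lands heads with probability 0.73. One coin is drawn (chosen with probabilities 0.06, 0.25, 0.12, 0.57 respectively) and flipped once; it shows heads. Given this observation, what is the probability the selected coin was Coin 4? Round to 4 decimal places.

Tabulate prior·likelihood by source: [1] prior 0.06, lik 0.22, product 0.01320; [2] prior 0.25, lik 0.15, product 0.03750; [3] prior 0.12, lik 0.53, product 0.06360; [4] prior 0.57, lik 0.73, product 0.4161.
Normalizing constant = 0.53040; the posterior for Coin 4 is its product over the sum, 0.4161/0.53040 = 0.7845.

Posterior probability ≈ 0.7845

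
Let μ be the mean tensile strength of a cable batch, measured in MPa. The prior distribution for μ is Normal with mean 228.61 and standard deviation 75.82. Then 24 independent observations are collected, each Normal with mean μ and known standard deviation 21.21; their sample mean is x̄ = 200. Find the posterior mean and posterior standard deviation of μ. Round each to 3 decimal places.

With known σ, the Normal prior is conjugate. Weight on the data is w = (n/σ²)/(n/σ² + 1/τ₀²) = 0.0533494/(0.0533494+0.00017395) = 0.99675.
Posterior mean = w·x̄ + (1−w)·μ₀ = 0.99675·200 + 0.0032500·228.61 = 200.093. Posterior variance = 1/(0.0533494+0.00017395) = 18.6834, so SD = 4.322.

Posterior mean ≈ 200.093; posterior SD ≈ 4.322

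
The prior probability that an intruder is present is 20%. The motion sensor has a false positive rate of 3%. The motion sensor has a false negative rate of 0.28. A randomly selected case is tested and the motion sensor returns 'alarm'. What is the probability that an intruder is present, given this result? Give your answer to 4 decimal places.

P(H | E) ≈ 0.8571

Write H for 'an intruder is present'. Prior odds H:¬H = 0.2/0.8 = 0.25000. For the 'alarm' outcome, the likelihood ratio is 0.72/0.03 = 24.000.
Posterior odds = 0.25000 × 24.000 = 6.0000, so P(H|E) = 6.0000/(1+6.0000) = 0.8571.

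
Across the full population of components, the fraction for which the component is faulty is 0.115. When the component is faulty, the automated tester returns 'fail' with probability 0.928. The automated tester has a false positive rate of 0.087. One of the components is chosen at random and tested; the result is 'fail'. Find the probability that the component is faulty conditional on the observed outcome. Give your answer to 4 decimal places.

P(H | E) ≈ 0.5809

Write H for 'the component is faulty'. Prior odds H:¬H = 0.115/0.885 = 0.12994. For the 'fail' outcome, the likelihood ratio is 0.928/0.087 = 10.667.
Posterior odds = 0.12994 × 10.667 = 1.3861, so P(H|E) = 1.3861/(1+1.3861) = 0.5809.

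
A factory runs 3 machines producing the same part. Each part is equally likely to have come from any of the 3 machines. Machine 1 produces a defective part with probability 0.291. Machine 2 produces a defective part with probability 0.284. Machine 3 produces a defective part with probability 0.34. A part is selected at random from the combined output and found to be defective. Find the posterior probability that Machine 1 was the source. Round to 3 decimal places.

Tabulate prior·likelihood by source: [1] prior 0.333333, lik 0.291, product 0.09700; [2] prior 0.333333, lik 0.284, product 0.09467; [3] prior 0.333333, lik 0.34, product 0.1133.
Normalizing constant = 0.30500; the posterior for Machine 1 is its product over the sum, 0.09700/0.30500 = 0.318.

Posterior probability ≈ 0.318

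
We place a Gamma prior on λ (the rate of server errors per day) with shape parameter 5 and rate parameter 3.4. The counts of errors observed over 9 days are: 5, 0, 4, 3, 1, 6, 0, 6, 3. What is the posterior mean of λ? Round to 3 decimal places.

The Poisson likelihood adds the total count to the shape and the number of exposure periods to the rate. Here ∑xᵢ = 28 and n = 9, so shape 5→33 and rate 3.4→12.4.
Posterior mean = shape/rate = 33/12.4 = 2.661.

Posterior mean ≈ 2.661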